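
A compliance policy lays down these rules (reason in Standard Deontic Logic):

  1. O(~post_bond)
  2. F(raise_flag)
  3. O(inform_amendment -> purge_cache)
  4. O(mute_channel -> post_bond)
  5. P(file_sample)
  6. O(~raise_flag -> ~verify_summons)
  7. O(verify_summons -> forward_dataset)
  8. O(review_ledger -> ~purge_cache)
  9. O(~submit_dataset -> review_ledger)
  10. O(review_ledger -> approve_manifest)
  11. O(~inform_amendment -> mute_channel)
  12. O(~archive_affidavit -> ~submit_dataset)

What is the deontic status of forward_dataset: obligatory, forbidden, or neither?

Premise 7 is O(verify_summons -> forward_dataset), but O(verify_summons) is not derivable from the premises, so it does not yield O(forward_dataset).
No premise or chain of K-axiom applications forces O(forward_dataset), and none forces O(~forward_dataset). So forward_dataset is neither obligatory nor forbidden under these norms.

Neither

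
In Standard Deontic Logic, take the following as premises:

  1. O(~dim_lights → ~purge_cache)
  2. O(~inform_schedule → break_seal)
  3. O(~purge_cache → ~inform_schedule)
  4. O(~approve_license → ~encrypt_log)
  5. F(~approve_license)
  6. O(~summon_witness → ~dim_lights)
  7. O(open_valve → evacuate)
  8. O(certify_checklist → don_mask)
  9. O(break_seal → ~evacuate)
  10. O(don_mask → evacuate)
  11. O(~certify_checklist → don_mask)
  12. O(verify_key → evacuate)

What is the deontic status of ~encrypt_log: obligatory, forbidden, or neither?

Premise 4 is O(~approve_license → ~encrypt_log), but O(~approve_license) is not derivable from the premises, so it does not yield O(~encrypt_log).
No premise or chain of K-axiom applications forces O(~encrypt_log), and none forces O(encrypt_log). So ~encrypt_log is neither obligatory nor forbidden under these norms.

Neither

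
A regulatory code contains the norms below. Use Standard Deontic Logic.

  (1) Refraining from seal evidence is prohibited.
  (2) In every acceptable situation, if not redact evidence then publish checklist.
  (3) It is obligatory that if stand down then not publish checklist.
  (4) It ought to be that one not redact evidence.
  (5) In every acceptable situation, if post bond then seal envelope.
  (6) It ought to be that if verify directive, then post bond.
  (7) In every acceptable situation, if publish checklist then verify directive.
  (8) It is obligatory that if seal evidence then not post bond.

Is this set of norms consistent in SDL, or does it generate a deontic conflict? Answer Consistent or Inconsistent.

F(¬seal_evidence) at premise 1 means O(seal_evidence).
From O(seal_evidence) and premise 8, O(seal_evidence → ¬post_bond), we obtain O(¬post_bond).
The contrapositive of premise 6 (O(verify_directive → post_bond)) is O(¬post_bond → ¬verify_directive), and O(¬post_bond) is already established, so O(¬verify_directive).
Premise 7 is O(publish_checklist → verify_directive); contrapositively O(¬verify_directive → ¬publish_checklist). Since O(¬verify_directive) holds, K gives O(¬publish_checklist).
The contrapositive of premise 2 (O(¬redact_evidence → publish_checklist)) is O(¬publish_checklist → redact_evidence), and O(¬publish_checklist) is already established, so O(redact_evidence).
However, premise 4 gives O(¬redact_evidence).
We now have both O(redact_evidence) and O(¬redact_evidence) — redact_evidence is simultaneously obligatory and forbidden, violating the D-axiom.

Inconsistent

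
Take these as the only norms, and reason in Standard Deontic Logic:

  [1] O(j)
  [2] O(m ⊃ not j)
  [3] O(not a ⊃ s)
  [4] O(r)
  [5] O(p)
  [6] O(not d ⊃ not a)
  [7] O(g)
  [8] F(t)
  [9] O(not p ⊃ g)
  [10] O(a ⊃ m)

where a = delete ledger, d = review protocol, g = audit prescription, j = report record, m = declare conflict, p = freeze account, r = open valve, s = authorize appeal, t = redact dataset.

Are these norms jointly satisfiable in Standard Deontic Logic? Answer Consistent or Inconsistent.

Premise 9 is O(not p ⊃ g); even if O(g) held, inferring O(not p) would be affirming the consequent — invalid.
So O(not p) is not derivable, and the apparent clash with O(p) does not arise.
A world satisfying every obligation exists (e.g. a=false, d=false, g=true, j=true, m=false, p=true, r=true, s=true, t=false); no atom is both obligatory and forbidden, so the set is consistent.

Consistent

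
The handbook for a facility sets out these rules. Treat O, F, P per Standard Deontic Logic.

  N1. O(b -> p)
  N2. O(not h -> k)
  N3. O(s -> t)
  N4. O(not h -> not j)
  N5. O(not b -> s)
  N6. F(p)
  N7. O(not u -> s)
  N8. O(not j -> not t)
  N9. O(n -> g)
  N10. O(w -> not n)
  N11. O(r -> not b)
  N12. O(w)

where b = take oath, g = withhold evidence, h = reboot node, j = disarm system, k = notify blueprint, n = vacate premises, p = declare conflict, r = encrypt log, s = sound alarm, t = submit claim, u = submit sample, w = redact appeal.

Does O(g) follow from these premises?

Premise 9 is O(n -> g), but O(n) is not derivable from the premises, so it does not yield O(g).
No other premise forces O(g). An ideal world satisfying every premise can still have g false, so O(g) is not derivable.

No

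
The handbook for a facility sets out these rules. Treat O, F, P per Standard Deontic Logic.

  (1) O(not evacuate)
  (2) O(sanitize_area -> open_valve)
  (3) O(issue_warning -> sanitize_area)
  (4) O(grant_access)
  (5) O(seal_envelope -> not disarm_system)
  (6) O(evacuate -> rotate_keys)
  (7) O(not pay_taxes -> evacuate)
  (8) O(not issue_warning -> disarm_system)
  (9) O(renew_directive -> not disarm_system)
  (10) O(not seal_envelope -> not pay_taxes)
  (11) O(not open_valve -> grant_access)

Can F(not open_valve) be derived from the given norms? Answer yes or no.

Yes

From premise 1 we have O(not evacuate).
Premise 7, O(not pay_taxes -> evacuate), contraposes to O(not evacuate -> pay_taxes); with O(not evacuate) we get O(pay_taxes).
Premise 10, O(not seal_envelope -> not pay_taxes), contraposes to O(pay_taxes -> seal_envelope); with O(pay_taxes) we get O(seal_envelope).
With premise 5, O(seal_envelope -> not disarm_system), the K-axiom yields O(not disarm_system).
Premise 8, O(not issue_warning -> disarm_system), contraposes to O(not disarm_system -> issue_warning); with O(not disarm_system) we get O(issue_warning).
From O(issue_warning) and premise 3, O(issue_warning -> sanitize_area), we obtain O(sanitize_area).
From O(sanitize_area) and premise 2, O(sanitize_area -> open_valve), we obtain O(open_valve).
Premises 4, 6, 9, 11 do not contribute to this derivation.
So O(open_valve) holds, i.e. F(not open_valve). The claim follows.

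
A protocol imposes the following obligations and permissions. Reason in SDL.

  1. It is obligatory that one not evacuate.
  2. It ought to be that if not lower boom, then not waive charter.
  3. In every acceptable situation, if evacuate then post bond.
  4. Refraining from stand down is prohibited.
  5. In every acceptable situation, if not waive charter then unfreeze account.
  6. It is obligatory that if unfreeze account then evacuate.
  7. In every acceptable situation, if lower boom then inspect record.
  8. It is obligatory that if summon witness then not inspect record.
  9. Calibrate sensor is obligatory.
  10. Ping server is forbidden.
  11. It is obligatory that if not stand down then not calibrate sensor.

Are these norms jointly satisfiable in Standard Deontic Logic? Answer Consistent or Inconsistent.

Consistent

Premise 11 is O(¬stand_down → ¬calibrate_sensor), but O(¬stand_down) is not derivable from the premises, so it does not yield O(¬calibrate_sensor).
So O(¬calibrate_sensor) is not derivable, and the apparent clash with O(calibrate_sensor) does not arise.
A world satisfying every obligation exists (e.g. calibrate_sensor=true, evacuate=false, inspect_record=true, lower_boom=true, ping_server=false, post_bond=false, stand_down=true, summon_witness=false, unfreeze_account=false, waive_charter=true); no atom is both obligatory and forbidden, so the set is consistent.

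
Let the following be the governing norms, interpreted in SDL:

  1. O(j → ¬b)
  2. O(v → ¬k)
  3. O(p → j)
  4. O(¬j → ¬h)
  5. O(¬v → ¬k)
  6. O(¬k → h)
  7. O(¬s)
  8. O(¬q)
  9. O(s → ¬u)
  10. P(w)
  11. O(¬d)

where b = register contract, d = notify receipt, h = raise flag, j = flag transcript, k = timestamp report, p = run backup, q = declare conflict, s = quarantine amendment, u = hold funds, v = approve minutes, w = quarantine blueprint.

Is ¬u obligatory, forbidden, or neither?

Neither

Premise 9 is O(s → ¬u), but O(s) is not derivable from the premises, so it does not yield O(¬u).
No premise or chain of K-axiom applications forces O(¬u), and none forces O(u). So ¬u is neither obligatory nor forbidden under these norms.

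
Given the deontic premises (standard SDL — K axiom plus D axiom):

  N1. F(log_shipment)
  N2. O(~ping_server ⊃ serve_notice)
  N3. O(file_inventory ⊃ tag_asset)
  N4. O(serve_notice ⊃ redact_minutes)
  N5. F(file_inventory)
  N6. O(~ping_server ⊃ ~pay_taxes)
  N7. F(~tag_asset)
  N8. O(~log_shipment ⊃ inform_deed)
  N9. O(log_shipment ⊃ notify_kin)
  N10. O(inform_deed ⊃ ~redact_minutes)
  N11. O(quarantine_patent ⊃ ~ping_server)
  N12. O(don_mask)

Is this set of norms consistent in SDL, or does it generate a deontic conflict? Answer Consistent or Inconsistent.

Consistent

Premise 3 is O(file_inventory ⊃ tag_asset); even if O(tag_asset) held, inferring O(file_inventory) would be affirming the consequent — invalid.
So O(file_inventory) is not derivable, and the apparent clash with O(~file_inventory) does not arise.
A world satisfying every obligation exists (e.g. don_mask=true, file_inventory=false, inform_deed=true, log_shipment=false, notify_kin=false, pay_taxes=false, ping_server=true, quarantine_patent=false, redact_minutes=false, serve_notice=false, tag_asset=true); no atom is both obligatory and forbidden, so the set is consistent.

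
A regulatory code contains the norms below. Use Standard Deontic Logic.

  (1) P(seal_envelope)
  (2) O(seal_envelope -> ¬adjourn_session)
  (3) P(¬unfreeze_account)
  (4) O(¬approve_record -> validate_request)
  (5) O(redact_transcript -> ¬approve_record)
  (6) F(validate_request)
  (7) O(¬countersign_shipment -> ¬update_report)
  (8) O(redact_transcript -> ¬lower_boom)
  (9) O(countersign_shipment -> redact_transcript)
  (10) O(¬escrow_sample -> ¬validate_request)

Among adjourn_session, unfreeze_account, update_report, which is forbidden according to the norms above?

update_report

F(validate_request) at premise 6 means O(¬validate_request).
Premise 4, O(¬approve_record -> validate_request), contraposes to O(¬validate_request -> approve_record); with O(¬validate_request) we get O(approve_record).
Premise 5, O(redact_transcript -> ¬approve_record), contraposes to O(approve_record -> ¬redact_transcript); with O(approve_record) we get O(¬redact_transcript).
The contrapositive of premise 9 (O(countersign_shipment -> redact_transcript)) is O(¬redact_transcript -> ¬countersign_shipment), and O(¬redact_transcript) is already established, so O(¬countersign_shipment).
From O(¬countersign_shipment) and premise 7, O(¬countersign_shipment -> ¬update_report), we obtain O(¬update_report).
So O(¬update_report) holds, i.e. update_report is forbidden. None of the other listed options is forbidden under the premises.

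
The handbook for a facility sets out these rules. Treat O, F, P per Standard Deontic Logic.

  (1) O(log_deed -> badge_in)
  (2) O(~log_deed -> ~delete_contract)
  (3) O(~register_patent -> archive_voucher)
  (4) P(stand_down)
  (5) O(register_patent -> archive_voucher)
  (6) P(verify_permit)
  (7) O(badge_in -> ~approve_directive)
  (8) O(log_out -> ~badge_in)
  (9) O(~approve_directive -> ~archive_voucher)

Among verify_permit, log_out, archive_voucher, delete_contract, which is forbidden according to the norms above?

Premises 3 and 5 are O(~register_patent -> archive_voucher) and O(register_patent -> archive_voucher); every ideal world satisfies ~register_patent or register_patent, so in either case archive_voucher holds — hence O(archive_voucher).
Premise 9 is O(~approve_directive -> ~archive_voucher); contrapositively O(archive_voucher -> approve_directive). Since O(archive_voucher) holds, K gives O(approve_directive).
The contrapositive of premise 7 (O(badge_in -> ~approve_directive)) is O(approve_directive -> ~badge_in), and O(approve_directive) is already established, so O(~badge_in).
The contrapositive of premise 1 (O(log_deed -> badge_in)) is O(~badge_in -> ~log_deed), and O(~badge_in) is already established, so O(~log_deed).
From O(~log_deed) and premise 2, O(~log_deed -> ~delete_contract), we obtain O(~delete_contract).
So O(~delete_contract) holds, i.e. delete_contract is forbidden. None of the other listed options is forbidden under the premises.

delete_contract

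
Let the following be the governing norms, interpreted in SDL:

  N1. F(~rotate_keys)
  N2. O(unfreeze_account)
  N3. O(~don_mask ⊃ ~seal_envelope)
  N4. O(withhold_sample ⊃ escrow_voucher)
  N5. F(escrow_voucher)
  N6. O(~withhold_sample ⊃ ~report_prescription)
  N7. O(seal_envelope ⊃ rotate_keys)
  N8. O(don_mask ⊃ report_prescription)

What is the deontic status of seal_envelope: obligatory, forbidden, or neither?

Premise 5, F(escrow_voucher), is equivalent to O(~escrow_voucher).
The contrapositive of premise 4 (O(withhold_sample ⊃ escrow_voucher)) is O(~escrow_voucher ⊃ ~withhold_sample), and O(~escrow_voucher) is already established, so O(~withhold_sample).
With premise 6, O(~withhold_sample ⊃ ~report_prescription), the K-axiom yields O(~report_prescription).
Premise 8, O(don_mask ⊃ report_prescription), contraposes to O(~report_prescription ⊃ ~don_mask); with O(~report_prescription) we get O(~don_mask).
Premise 3 is O(~don_mask ⊃ ~seal_envelope); since O(~don_mask), deontic closure gives O(~seal_envelope).
Premises 1, 2, 7 do not contribute to this derivation.
Thus O(~seal_envelope), which is F(seal_envelope): seal_envelope is forbidden.

Forbidden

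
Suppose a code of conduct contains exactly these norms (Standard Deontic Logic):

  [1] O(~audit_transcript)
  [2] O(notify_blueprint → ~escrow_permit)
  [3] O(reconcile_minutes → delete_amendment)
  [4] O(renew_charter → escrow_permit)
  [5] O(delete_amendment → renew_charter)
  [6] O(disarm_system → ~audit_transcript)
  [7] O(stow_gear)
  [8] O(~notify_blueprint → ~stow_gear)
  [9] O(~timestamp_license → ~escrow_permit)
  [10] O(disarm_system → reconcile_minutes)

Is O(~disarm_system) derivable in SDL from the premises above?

Yes

Premise 7 states O(stow_gear) outright.
The contrapositive of premise 8 (O(~notify_blueprint → ~stow_gear)) is O(stow_gear → notify_blueprint), and O(stow_gear) is already established, so O(notify_blueprint).
From O(notify_blueprint) and premise 2, O(notify_blueprint → ~escrow_permit), we obtain O(~escrow_permit).
Premise 4 is O(renew_charter → escrow_permit); contrapositively O(~escrow_permit → ~renew_charter). Since O(~escrow_permit) holds, K gives O(~renew_charter).
Premise 5 is O(delete_amendment → renew_charter); contrapositively O(~renew_charter → ~delete_amendment). Since O(~renew_charter) holds, K gives O(~delete_amendment).
Premise 3, O(reconcile_minutes → delete_amendment), contraposes to O(~delete_amendment → ~reconcile_minutes); with O(~delete_amendment) we get O(~reconcile_minutes).
Premise 10 is O(disarm_system → reconcile_minutes); contrapositively O(~reconcile_minutes → ~disarm_system). Since O(~reconcile_minutes) holds, K gives O(~disarm_system).
Premises 1, 6, 9 do not contribute to this derivation.
So O(~disarm_system) follows.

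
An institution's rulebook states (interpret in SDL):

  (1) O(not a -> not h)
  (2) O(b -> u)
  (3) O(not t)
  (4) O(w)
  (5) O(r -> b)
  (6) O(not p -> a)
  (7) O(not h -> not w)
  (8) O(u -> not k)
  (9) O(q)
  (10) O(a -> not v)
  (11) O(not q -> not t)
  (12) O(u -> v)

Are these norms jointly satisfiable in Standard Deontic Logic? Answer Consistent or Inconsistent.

Consistent

Premise 11 is O(not q -> not t); even if O(not t) held, inferring O(not q) would be affirming the consequent — invalid.
So O(not q) is not derivable, and the apparent clash with O(q) does not arise.
A world satisfying every obligation exists (e.g. a=true, b=false, h=true, k=false, p=false, q=true, r=false, t=false, u=false, v=false, w=true); no atom is both obligatory and forbidden, so the set is consistent.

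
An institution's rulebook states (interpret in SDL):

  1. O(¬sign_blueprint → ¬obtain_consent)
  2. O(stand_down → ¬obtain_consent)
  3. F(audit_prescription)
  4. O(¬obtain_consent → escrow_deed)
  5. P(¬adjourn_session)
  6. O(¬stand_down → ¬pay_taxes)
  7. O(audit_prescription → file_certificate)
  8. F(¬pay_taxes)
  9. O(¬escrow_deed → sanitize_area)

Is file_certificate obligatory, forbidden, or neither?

Neither

Premise 7 is O(audit_prescription → file_certificate), but O(audit_prescription) is not derivable from the premises, so it does not yield O(file_certificate).
No premise or chain of K-axiom applications forces O(file_certificate), and none forces O(¬file_certificate). So file_certificate is neither obligatory nor forbidden under these norms.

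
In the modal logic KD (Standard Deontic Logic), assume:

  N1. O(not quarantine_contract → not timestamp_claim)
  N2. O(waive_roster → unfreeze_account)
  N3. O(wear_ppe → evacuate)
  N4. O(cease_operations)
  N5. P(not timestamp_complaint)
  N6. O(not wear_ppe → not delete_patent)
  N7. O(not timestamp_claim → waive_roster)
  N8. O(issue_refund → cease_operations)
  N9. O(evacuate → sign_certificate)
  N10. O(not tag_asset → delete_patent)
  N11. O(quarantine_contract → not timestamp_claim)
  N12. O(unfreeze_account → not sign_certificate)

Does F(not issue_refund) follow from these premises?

Premise 8 is O(issue_refund → cease_operations); even if O(cease_operations) held, inferring O(issue_refund) would be affirming the consequent — invalid.
No other premise forces O(issue_refund). An ideal world satisfying every premise can still have not issue_refund true, so F(not issue_refund) is not derivable.

No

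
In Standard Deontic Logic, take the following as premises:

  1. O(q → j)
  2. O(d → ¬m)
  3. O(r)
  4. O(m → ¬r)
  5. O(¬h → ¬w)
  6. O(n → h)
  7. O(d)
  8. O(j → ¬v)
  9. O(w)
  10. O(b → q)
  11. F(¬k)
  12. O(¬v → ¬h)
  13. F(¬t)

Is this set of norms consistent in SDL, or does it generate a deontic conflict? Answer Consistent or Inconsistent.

Premise 4 is O(m → ¬r), but O(m) is not derivable from the premises, so it does not yield O(¬r).
So O(¬r) is not derivable, and the apparent clash with O(r) does not arise.
A world satisfying every obligation exists (e.g. b=false, d=true, h=true, j=false, k=true, m=false, n=false, q=false, r=true, t=true, v=true, w=true); no atom is both obligatory and forbidden, so the set is consistent.

Consistent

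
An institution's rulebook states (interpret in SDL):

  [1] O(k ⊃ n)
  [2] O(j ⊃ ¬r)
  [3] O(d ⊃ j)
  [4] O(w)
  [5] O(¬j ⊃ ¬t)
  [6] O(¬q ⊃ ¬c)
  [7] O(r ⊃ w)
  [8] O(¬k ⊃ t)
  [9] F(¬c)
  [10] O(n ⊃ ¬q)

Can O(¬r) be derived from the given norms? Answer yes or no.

Yes

Premise 9, F(¬c), is equivalent to O(c).
Premise 6, O(¬q ⊃ ¬c), contraposes to O(c ⊃ q); with O(c) we get O(q).
The contrapositive of premise 10 (O(n ⊃ ¬q)) is O(q ⊃ ¬n), and O(q) is already established, so O(¬n).
Premise 1, O(k ⊃ n), contraposes to O(¬n ⊃ ¬k); with O(¬n) we get O(¬k).
From O(¬k) and premise 8, O(¬k ⊃ t), we obtain O(t).
The contrapositive of premise 5 (O(¬j ⊃ ¬t)) is O(t ⊃ j), and O(t) is already established, so O(j).
From O(j) and premise 2, O(j ⊃ ¬r), we obtain O(¬r).
Premises 3, 4, 7 do not contribute to this derivation.
So O(¬r) follows.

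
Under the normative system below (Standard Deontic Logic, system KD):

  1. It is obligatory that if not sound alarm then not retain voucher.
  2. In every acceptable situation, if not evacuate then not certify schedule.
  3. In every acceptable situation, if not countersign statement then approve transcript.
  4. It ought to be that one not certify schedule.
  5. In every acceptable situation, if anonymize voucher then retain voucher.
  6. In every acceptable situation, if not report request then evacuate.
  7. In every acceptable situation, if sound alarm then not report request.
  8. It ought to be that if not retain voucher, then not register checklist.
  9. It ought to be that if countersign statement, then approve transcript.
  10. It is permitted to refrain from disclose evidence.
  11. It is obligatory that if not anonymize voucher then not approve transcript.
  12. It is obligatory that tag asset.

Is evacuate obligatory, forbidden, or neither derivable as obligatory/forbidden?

Obligatory

Premises 9 and 3 are O(countersign_statement → approve_transcript) and O(¬countersign_statement → approve_transcript); every ideal world satisfies countersign_statement or ¬countersign_statement, so in either case approve_transcript holds — hence O(approve_transcript).
Premise 11, O(¬anonymize_voucher → ¬approve_transcript), contraposes to O(approve_transcript → anonymize_voucher); with O(approve_transcript) we get O(anonymize_voucher).
From O(anonymize_voucher) and premise 5, O(anonymize_voucher → retain_voucher), we obtain O(retain_voucher).
Premise 1, O(¬sound_alarm → ¬retain_voucher), contraposes to O(retain_voucher → sound_alarm); with O(retain_voucher) we get O(sound_alarm).
Applying K to premise 7 (O(sound_alarm → ¬report_request)) and O(sound_alarm) yields O(¬report_request).
From O(¬report_request) and premise 6, O(¬report_request → evacuate), we obtain O(evacuate).
Premises 2, 4, 8, 10, 12 do not contribute to this derivation.
Hence evacuate is obligatory.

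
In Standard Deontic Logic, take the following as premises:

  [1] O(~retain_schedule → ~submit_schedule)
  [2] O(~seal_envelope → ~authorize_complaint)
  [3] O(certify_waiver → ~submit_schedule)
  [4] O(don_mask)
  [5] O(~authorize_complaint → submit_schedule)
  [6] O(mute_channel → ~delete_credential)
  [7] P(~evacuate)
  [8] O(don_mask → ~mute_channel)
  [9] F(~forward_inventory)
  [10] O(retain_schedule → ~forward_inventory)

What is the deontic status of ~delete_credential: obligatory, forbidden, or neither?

Premise 6 is O(mute_channel → ~delete_credential), but O(mute_channel) is not derivable from the premises, so it does not yield O(~delete_credential).
No premise or chain of K-axiom applications forces O(~delete_credential), and none forces O(delete_credential). So ~delete_credential is neither obligatory nor forbidden under these norms.

Neither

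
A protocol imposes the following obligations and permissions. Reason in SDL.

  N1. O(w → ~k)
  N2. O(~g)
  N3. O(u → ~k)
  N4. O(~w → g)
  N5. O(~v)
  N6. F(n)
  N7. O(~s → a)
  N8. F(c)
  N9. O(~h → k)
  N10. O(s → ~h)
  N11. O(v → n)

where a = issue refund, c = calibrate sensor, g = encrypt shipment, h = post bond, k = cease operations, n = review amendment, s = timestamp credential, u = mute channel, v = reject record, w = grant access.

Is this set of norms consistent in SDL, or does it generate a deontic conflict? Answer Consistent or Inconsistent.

Consistent

Premise 11 is O(v → n), but O(v) is not derivable from the premises, so it does not yield O(n).
So O(n) is not derivable, and the apparent clash with O(~n) does not arise.
A world satisfying every obligation exists (e.g. a=true, c=false, g=false, h=true, k=false, n=false, s=false, u=false, v=false, w=true); no atom is both obligatory and forbidden, so the set is consistent.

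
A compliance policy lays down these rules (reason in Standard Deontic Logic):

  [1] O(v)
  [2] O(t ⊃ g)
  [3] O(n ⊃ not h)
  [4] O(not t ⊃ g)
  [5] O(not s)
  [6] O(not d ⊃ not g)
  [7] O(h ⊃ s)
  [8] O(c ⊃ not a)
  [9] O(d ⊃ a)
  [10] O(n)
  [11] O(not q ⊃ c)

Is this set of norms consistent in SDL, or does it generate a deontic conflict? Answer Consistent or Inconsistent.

Premise 7 is O(h ⊃ s), but O(h) is not derivable from the premises, so it does not yield O(s).
So O(s) is not derivable, and the apparent clash with O(not s) does not arise.
A world satisfying every obligation exists (e.g. a=true, c=false, d=true, g=true, h=false, n=true, q=true, s=false, t=false, v=true); no atom is both obligatory and forbidden, so the set is consistent.

Consistent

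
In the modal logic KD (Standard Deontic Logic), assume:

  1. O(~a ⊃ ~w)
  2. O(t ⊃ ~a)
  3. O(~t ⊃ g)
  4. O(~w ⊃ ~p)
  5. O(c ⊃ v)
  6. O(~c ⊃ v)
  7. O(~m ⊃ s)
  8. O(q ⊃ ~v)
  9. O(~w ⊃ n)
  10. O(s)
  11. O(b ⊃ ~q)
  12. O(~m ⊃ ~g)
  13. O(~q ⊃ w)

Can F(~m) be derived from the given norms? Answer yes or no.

Premises 6 and 5 cover both cases: O(~c ⊃ v) and O(c ⊃ v). Since ~c ∨ c is a tautology, O(v) follows.
Premise 8 is O(q ⊃ ~v); contrapositively O(v ⊃ ~q). Since O(v) holds, K gives O(~q).
From O(~q) and premise 13, O(~q ⊃ w), we obtain O(w).
Premise 1 is O(~a ⊃ ~w); contrapositively O(w ⊃ a). Since O(w) holds, K gives O(a).
Premise 2, O(t ⊃ ~a), contraposes to O(a ⊃ ~t); with O(a) we get O(~t).
With premise 3, O(~t ⊃ g), the K-axiom yields O(g).
The contrapositive of premise 12 (O(~m ⊃ ~g)) is O(g ⊃ m), and O(g) is already established, so O(m).
Premises 4, 7, 9, 10, 11 do not contribute to this derivation.
So O(m) holds, i.e. F(~m). The claim follows.

Yes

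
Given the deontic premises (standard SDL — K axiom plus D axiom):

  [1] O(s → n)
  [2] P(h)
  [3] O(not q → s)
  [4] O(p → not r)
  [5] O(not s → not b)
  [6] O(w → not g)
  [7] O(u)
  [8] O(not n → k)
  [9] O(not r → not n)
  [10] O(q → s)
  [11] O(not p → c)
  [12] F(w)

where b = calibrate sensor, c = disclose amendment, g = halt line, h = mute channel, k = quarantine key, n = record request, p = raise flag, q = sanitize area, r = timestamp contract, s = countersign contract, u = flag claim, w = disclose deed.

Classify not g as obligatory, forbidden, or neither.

Neither

Premise 6 is O(w → not g), but O(w) is not derivable from the premises, so it does not yield O(not g).
No premise or chain of K-axiom applications forces O(not g), and none forces O(g). So not g is neither obligatory nor forbidden under these norms.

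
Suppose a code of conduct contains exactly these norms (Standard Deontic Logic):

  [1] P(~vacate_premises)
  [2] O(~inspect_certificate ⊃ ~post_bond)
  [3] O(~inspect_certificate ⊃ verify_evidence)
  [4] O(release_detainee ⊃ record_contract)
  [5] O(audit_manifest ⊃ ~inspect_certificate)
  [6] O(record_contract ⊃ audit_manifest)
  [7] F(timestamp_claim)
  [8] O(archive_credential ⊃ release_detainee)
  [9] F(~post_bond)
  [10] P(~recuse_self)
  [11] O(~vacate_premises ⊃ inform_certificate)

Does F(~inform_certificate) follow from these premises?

Premise 11 is O(~vacate_premises ⊃ inform_certificate), but O(~vacate_premises) is not derivable from the premises (the permission P(~vacate_premises) asserts only ~O(vacate_premises), not O(~vacate_premises)), so it does not yield O(inform_certificate).
No other premise forces O(inform_certificate). An ideal world satisfying every premise can still have ~inform_certificate true, so F(~inform_certificate) is not derivable.

No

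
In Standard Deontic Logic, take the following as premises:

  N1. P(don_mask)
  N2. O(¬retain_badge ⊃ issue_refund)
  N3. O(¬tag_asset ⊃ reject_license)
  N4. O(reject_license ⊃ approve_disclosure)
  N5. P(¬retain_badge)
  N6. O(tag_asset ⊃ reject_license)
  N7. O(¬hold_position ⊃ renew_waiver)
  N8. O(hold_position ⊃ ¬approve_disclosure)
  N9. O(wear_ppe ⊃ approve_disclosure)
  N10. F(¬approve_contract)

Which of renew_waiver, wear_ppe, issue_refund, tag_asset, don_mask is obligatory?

renew_waiver

Premises 3 and 6 cover both cases: O(¬tag_asset ⊃ reject_license) and O(tag_asset ⊃ reject_license). Since ¬tag_asset ∨ tag_asset is a tautology, O(reject_license) follows.
From O(reject_license) and premise 4, O(reject_license ⊃ approve_disclosure), we obtain O(approve_disclosure).
Premise 8, O(hold_position ⊃ ¬approve_disclosure), contraposes to O(approve_disclosure ⊃ ¬hold_position); with O(approve_disclosure) we get O(¬hold_position).
Premise 7 is O(¬hold_position ⊃ renew_waiver); since O(¬hold_position), deontic closure gives O(renew_waiver).
So O(renew_waiver) holds — renew_waiver is obligatory. None of the other listed options is made obligatory by any chain of premises.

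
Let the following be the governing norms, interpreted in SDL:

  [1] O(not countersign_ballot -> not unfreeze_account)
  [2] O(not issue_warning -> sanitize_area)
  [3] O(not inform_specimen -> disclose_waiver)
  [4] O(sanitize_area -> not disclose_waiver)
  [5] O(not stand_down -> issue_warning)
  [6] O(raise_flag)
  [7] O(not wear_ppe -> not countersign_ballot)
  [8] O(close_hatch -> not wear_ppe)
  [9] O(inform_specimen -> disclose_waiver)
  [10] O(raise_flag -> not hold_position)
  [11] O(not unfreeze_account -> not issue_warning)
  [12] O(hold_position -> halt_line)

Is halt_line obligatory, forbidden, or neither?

Premise 12 is O(hold_position -> halt_line), but O(hold_position) is not derivable from the premises, so it does not yield O(halt_line).
No premise or chain of K-axiom applications forces O(halt_line), and none forces O(not halt_line). So halt_line is neither obligatory nor forbidden under these norms.

Neither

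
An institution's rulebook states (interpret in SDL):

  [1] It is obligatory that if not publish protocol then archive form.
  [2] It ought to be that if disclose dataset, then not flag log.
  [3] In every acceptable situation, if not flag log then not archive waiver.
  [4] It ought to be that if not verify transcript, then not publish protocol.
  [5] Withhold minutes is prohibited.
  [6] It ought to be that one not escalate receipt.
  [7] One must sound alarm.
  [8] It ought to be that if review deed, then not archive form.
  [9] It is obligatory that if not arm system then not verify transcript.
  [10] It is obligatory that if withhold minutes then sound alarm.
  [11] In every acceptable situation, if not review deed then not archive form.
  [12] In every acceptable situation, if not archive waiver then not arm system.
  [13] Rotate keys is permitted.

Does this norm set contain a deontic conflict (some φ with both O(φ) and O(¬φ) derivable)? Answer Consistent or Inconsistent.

Consistent

Premise 10 is O(withhold_minutes → sound_alarm); even if O(sound_alarm) held, inferring O(withhold_minutes) would be affirming the consequent — invalid.
So O(withhold_minutes) is not derivable, and the apparent clash with O(¬withhold_minutes) does not arise.
A world satisfying every obligation exists (e.g. archive_form=false, archive_waiver=true, arm_system=true, disclose_dataset=false, escalate_receipt=false, flag_log=true, publish_protocol=true, review_deed=false, rotate_keys=false, sound_alarm=true, verify_transcript=true, withhold_minutes=false); no atom is both obligatory and forbidden, so the set is consistent.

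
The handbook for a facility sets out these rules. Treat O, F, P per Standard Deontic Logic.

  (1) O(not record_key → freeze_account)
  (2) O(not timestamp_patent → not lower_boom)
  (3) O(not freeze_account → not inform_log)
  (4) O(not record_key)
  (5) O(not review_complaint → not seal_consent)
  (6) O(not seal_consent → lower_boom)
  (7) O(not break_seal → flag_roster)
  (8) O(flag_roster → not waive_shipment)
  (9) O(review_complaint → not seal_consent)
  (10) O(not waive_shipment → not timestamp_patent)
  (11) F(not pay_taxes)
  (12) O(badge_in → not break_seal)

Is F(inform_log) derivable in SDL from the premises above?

Premise 3 is O(not freeze_account → not inform_log), but O(not freeze_account) is not derivable from the premises, so it does not yield O(not inform_log).
No other premise forces O(not inform_log). An ideal world satisfying every premise can still have inform_log true, so F(inform_log) is not derivable.

No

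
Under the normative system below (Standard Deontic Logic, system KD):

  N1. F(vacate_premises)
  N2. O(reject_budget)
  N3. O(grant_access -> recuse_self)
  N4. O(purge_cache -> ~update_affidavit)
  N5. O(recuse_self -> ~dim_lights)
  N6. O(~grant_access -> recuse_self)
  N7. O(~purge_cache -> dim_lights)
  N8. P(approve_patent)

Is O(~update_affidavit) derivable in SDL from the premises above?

By case analysis on ~grant_access: premise 6 gives O(~grant_access -> recuse_self) and premise 3 gives O(grant_access -> recuse_self), so O(recuse_self) either way.
Premise 5 is O(recuse_self -> ~dim_lights); since O(recuse_self), deontic closure gives O(~dim_lights).
Premise 7, O(~purge_cache -> dim_lights), contraposes to O(~dim_lights -> purge_cache); with O(~dim_lights) we get O(purge_cache).
From O(purge_cache) and premise 4, O(purge_cache -> ~update_affidavit), we obtain O(~update_affidavit).
Premises 1, 2, 8 do not contribute to this derivation.
So O(~update_affidavit) follows.

Yes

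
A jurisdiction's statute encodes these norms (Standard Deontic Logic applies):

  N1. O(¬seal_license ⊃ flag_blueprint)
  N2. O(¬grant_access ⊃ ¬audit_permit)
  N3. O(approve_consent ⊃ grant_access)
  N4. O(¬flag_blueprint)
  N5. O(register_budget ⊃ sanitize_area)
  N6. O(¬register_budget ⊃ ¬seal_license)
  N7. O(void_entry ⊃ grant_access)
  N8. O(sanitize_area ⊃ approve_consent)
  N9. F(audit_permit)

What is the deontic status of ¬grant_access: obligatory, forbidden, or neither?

Forbidden

Premise 4 gives O(¬flag_blueprint).
Premise 1, O(¬seal_license ⊃ flag_blueprint), contraposes to O(¬flag_blueprint ⊃ seal_license); with O(¬flag_blueprint) we get O(seal_license).
Premise 6, O(¬register_budget ⊃ ¬seal_license), contraposes to O(seal_license ⊃ register_budget); with O(seal_license) we get O(register_budget).
With premise 5, O(register_budget ⊃ sanitize_area), the K-axiom yields O(sanitize_area).
Premise 8 is O(sanitize_area ⊃ approve_consent); since O(sanitize_area), deontic closure gives O(approve_consent).
Applying K to premise 3 (O(approve_consent ⊃ grant_access)) and O(approve_consent) yields O(grant_access).
Premises 2, 7, 9 do not contribute to this derivation.
Thus O(grant_access), which is F(¬grant_access): ¬grant_access is forbidden.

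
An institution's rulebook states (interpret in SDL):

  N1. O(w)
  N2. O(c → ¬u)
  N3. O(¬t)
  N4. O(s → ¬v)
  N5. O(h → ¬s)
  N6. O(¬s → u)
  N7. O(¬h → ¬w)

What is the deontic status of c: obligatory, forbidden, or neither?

Forbidden

Premise 1 gives O(w).
Premise 7, O(¬h → ¬w), contraposes to O(w → h); with O(w) we get O(h).
Applying K to premise 5 (O(h → ¬s)) and O(h) yields O(¬s).
With premise 6, O(¬s → u), the K-axiom yields O(u).
Premise 2 is O(c → ¬u); contrapositively O(u → ¬c). Since O(u) holds, K gives O(¬c).
Premises 3, 4 do not contribute to this derivation.
Thus O(¬c), which is F(c): c is forbidden.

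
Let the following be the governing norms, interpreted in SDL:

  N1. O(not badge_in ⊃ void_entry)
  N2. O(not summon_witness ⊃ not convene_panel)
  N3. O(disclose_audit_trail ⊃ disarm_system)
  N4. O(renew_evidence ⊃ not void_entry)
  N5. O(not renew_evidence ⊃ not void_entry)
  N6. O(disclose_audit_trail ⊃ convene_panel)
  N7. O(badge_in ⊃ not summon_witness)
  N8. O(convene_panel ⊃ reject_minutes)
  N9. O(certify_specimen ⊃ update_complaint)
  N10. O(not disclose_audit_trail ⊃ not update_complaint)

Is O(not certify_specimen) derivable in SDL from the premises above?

Yes

By case analysis on not renew_evidence: premise 5 gives O(not renew_evidence ⊃ not void_entry) and premise 4 gives O(renew_evidence ⊃ not void_entry), so O(not void_entry) either way.
Premise 1, O(not badge_in ⊃ void_entry), contraposes to O(not void_entry ⊃ badge_in); with O(not void_entry) we get O(badge_in).
From O(badge_in) and premise 7, O(badge_in ⊃ not summon_witness), we obtain O(not summon_witness).
Applying K to premise 2 (O(not summon_witness ⊃ not convene_panel)) and O(not summon_witness) yields O(not convene_panel).
Premise 6 is O(disclose_audit_trail ⊃ convene_panel); contrapositively O(not convene_panel ⊃ not disclose_audit_trail). Since O(not convene_panel) holds, K gives O(not disclose_audit_trail).
Premise 10 is O(not disclose_audit_trail ⊃ not update_complaint); since O(not disclose_audit_trail), deontic closure gives O(not update_complaint).
Premise 9, O(certify_specimen ⊃ update_complaint), contraposes to O(not update_complaint ⊃ not certify_specimen); with O(not update_complaint) we get O(not certify_specimen).
Premises 3, 8 do not contribute to this derivation.
So O(not certify_specimen) follows.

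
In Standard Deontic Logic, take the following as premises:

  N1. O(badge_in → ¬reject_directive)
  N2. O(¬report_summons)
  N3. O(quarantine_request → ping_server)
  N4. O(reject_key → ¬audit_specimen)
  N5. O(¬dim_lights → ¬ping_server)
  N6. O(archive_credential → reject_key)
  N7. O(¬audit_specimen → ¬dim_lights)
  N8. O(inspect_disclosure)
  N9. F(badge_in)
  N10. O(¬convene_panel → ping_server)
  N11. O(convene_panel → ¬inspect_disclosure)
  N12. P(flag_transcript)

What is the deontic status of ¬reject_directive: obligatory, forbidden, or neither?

Premise 1 is O(badge_in → ¬reject_directive), but O(badge_in) is not derivable from the premises, so it does not yield O(¬reject_directive).
No premise or chain of K-axiom applications forces O(¬reject_directive), and none forces O(reject_directive). So ¬reject_directive is neither obligatory nor forbidden under these norms.

Neither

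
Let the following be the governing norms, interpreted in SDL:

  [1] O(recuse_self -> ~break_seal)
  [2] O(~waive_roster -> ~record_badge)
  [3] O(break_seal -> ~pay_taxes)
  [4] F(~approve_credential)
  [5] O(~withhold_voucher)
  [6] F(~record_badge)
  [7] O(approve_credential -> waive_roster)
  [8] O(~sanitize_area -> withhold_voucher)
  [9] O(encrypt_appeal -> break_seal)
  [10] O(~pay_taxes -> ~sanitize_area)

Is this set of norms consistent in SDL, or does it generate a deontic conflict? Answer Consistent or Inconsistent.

Consistent

Premise 2 is O(~waive_roster -> ~record_badge), but O(~waive_roster) is not derivable from the premises, so it does not yield O(~record_badge).
So O(~record_badge) is not derivable, and the apparent clash with O(record_badge) does not arise.
A world satisfying every obligation exists (e.g. approve_credential=true, break_seal=false, encrypt_appeal=false, pay_taxes=true, record_badge=true, recuse_self=false, sanitize_area=true, waive_roster=true, withhold_voucher=false); no atom is both obligatory and forbidden, so the set is consistent.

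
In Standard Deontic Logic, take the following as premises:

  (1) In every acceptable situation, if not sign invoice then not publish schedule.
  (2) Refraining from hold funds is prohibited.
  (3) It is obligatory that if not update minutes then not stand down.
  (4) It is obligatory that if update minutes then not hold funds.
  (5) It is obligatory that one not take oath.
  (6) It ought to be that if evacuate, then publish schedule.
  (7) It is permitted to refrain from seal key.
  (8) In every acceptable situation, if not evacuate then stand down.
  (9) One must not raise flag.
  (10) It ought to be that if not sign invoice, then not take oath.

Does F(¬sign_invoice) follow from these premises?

F(¬hold_funds) at premise 2 means O(hold_funds).
Premise 4, O(update_minutes → ¬hold_funds), contraposes to O(hold_funds → ¬update_minutes); with O(hold_funds) we get O(¬update_minutes).
Premise 3 is O(¬update_minutes → ¬stand_down); since O(¬update_minutes), deontic closure gives O(¬stand_down).
Premise 8 is O(¬evacuate → stand_down); contrapositively O(¬stand_down → evacuate). Since O(¬stand_down) holds, K gives O(evacuate).
With premise 6, O(evacuate → publish_schedule), the K-axiom yields O(publish_schedule).
The contrapositive of premise 1 (O(¬sign_invoice → ¬publish_schedule)) is O(publish_schedule → sign_invoice), and O(publish_schedule) is already established, so O(sign_invoice).
Premises 5, 7, 9, 10 do not contribute to this derivation.
So O(sign_invoice) holds, i.e. F(¬sign_invoice). The claim follows.

Yes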